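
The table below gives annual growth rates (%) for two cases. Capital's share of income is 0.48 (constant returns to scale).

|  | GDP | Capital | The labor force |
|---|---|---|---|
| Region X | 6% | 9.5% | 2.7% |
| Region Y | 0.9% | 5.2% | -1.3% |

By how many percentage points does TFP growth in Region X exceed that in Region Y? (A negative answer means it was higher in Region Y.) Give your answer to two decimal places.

0.96 percentage points

Labor's share = 1 − 0.48 = 0.52.
Region X: TFP = 6 − 4.56 − 1.404 = 0.036%.
Region Y: TFP = 0.9 − 2.496 + 0.676 = -0.92%.
Difference = 0.036 − (-0.92) = 0.956 pp.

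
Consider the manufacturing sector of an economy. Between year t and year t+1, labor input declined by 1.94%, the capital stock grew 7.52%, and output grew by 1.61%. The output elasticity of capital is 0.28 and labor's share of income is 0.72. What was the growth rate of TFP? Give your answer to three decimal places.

TFP growth was 0.901%.

Labor's share = 1 − 0.28 = 0.72.
The capital stock: 0.28 × 7.52 = 2.1056 pp.
Labor input: 0.72 × (-1.94) = -1.3968 pp.
TFP growth = 1.61 − 0.7088 = 0.9012%.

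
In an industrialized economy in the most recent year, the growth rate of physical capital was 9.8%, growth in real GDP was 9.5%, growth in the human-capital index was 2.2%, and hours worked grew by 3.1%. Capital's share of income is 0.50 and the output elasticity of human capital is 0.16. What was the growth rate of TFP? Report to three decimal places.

Labor's share = 1 − 0.5 − 0.16 = 0.34.
Physical capital: 0.5 × 9.8 = 4.9 pp.
The human-capital index: 0.16 × 2.2 = 0.352 pp.
Hours worked: 0.34 × 3.1 = 1.054 pp.
TFP growth = 9.5 − 6.306 = 3.194%.

3.194%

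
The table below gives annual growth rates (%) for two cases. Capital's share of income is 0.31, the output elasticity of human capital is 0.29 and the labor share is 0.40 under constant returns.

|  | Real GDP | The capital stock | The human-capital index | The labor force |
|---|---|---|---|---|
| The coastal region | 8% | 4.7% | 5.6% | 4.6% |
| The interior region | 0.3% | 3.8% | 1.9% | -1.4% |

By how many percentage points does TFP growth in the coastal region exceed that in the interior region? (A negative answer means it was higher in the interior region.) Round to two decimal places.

3.95 percentage points

Labor's share = 1 − 0.31 − 0.29 = 0.4.
The coastal region: TFP = 8 − 1.457 − 1.624 − 1.84 = 3.079%.
The interior region: TFP = 0.3 − 1.178 − 0.551 + 0.56 = -0.869%.
Difference = 3.079 − (-0.869) = 3.948 pp.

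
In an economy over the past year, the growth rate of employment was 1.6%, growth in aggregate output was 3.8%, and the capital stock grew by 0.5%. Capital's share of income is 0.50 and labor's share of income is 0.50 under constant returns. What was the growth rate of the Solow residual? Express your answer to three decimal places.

The Solow residual growth was 2.750%.

Labor's share = 1 − 0.5 = 0.5.
The capital stock: 0.5 × 0.5 = 0.25 pp.
Employment: 0.5 × 1.6 = 0.8 pp.
TFP growth = 3.8 − 1.05 = 2.75%.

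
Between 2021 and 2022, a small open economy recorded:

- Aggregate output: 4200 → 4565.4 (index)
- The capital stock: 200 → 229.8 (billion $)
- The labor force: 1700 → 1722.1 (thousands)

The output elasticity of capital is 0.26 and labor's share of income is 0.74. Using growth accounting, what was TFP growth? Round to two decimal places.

Aggregate output growth = (4565.4 − 4200) / 4200 = 8.7%.
The capital stock growth = (229.8 − 200) / 200 = 14.9%.
The labor force growth = (1722.1 − 1700) / 1700 = 1.3%.
Labor's share = 1 − 0.26 = 0.74.
The capital stock: 0.26 × 14.9 = 3.874 pp.
The labor force: 0.74 × 1.3 = 0.962 pp.
TFP growth = 8.7 − 4.836 = 3.864%.

3.86%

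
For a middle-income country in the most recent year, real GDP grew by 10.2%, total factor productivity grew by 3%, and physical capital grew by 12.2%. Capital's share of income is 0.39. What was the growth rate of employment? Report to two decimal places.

Labor's share = 1 − 0.39 = 0.61.
gY = gA + 0.39×12.2 + 0.61×g.
0.61×g = 10.2 − 3 − 4.758 = 2.442.
g = 2.442 / 0.61 = 4.0033%.

Employment growth was 4.00%.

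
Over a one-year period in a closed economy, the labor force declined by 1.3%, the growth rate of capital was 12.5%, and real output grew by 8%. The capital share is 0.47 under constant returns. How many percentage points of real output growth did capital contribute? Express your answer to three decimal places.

Contribution = share × growth = 0.47 × 12.5 = 5.875 pp.

5.875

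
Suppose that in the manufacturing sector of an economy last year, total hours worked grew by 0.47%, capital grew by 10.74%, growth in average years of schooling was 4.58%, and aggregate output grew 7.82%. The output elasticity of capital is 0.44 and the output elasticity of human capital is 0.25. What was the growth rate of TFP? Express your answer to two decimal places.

Labor's share = 1 − 0.44 − 0.25 = 0.31.
Capital: 0.44 × 10.74 = 4.7256 pp.
Average years of schooling: 0.25 × 4.58 = 1.145 pp.
Total hours worked: 0.31 × 0.47 = 0.1457 pp.
TFP growth = 7.82 − 6.0163 = 1.8037%.

TFP growth was 1.80%.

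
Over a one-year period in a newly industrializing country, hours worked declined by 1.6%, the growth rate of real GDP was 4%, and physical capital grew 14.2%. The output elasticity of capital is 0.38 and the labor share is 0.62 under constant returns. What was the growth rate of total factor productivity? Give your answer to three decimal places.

Labor's share = 1 − 0.38 = 0.62.
Physical capital: 0.38 × 14.2 = 5.396 pp.
Hours worked: 0.62 × (-1.6) = -0.992 pp.
TFP growth = 4 − 4.404 = -0.404%.

-0.404%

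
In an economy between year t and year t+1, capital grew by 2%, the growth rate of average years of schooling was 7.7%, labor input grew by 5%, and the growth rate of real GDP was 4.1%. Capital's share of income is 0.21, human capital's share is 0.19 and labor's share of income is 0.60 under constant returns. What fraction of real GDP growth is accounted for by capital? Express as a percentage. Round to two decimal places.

Capital contributed 0.21 × 2 = 0.42 pp.
Share of growth = 0.42 / 4.1 × 100 = 10.2439%.

Capital accounted for 10.24% of growth.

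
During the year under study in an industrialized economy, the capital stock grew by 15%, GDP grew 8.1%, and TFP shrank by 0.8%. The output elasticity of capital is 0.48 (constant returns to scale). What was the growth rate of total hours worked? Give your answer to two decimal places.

3.27%

Labor's share = 1 − 0.48 = 0.52.
gY = gA + 0.48×15 + 0.52×g.
0.52×g = 8.1 + 0.8 − 7.2 = 1.7.
g = 1.7 / 0.52 = 3.2692%.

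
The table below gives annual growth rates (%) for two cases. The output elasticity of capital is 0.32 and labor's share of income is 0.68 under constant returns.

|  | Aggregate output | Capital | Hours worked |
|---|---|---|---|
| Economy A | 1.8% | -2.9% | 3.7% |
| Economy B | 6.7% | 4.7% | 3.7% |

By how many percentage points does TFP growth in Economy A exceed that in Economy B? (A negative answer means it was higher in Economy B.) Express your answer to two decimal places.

-2.47 percentage points

Labor's share = 1 − 0.32 = 0.68.
Economy A: TFP = 1.8 + 0.928 − 2.516 = 0.212%.
Economy B: TFP = 6.7 − 1.504 − 2.516 = 2.68%.
Difference = 0.212 − (2.68) = -2.468 pp.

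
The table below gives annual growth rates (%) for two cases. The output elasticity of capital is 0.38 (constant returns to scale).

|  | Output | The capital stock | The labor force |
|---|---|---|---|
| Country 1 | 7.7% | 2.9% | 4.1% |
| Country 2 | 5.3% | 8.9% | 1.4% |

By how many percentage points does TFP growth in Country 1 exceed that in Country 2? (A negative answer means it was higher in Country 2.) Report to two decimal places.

Labor's share = 1 − 0.38 = 0.62.
Country 1: TFP = 7.7 − 1.102 − 2.542 = 4.056%.
Country 2: TFP = 5.3 − 3.382 − 0.868 = 1.05%.
Difference = 4.056 − (1.05) = 3.006 pp.

3.01 percentage points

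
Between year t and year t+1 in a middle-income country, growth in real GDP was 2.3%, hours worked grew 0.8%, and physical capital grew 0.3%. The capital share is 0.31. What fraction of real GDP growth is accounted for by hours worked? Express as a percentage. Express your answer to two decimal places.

Labor's share = 1 − 0.31 = 0.69.
Hours worked contributed 0.69 × 0.8 = 0.552 pp.
Share of growth = 0.552 / 2.3 × 100 = 24%.

Hours worked accounted for 24.00% of growth.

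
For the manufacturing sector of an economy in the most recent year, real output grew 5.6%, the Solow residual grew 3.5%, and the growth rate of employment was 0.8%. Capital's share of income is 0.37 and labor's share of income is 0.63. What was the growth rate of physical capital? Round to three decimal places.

Labor's share = 1 − 0.37 = 0.63.
gY = gA + 0.63×0.8 + 0.37×g.
0.37×g = 5.6 − 3.5 − 0.504 = 1.596.
g = 1.596 / 0.37 = 4.31351%.

4.314%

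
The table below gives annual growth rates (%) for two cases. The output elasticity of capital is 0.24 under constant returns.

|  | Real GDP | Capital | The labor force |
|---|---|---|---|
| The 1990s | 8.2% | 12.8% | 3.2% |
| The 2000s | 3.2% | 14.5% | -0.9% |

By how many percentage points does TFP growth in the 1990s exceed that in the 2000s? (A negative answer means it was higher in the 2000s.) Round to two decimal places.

Labor's share = 1 − 0.24 = 0.76.
The 1990s: TFP = 8.2 − 3.072 − 2.432 = 2.696%.
The 2000s: TFP = 3.2 − 3.48 + 0.684 = 0.404%.
Difference = 2.696 − (0.404) = 2.292 pp.

2.29 percentage points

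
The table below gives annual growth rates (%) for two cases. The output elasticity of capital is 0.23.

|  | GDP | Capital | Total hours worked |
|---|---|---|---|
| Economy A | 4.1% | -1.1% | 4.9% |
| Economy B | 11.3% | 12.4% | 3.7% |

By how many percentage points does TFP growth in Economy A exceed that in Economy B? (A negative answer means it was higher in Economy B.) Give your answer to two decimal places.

-5.02 percentage points

Labor's share = 1 − 0.23 = 0.77.
Economy A: TFP = 4.1 + 0.253 − 3.773 = 0.58%.
Economy B: TFP = 11.3 − 2.852 − 2.849 = 5.599%.
Difference = 0.58 − (5.599) = -5.019 pp.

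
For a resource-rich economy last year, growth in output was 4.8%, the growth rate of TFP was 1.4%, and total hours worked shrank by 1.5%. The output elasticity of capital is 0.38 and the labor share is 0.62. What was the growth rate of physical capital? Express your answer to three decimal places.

11.395%

Labor's share = 1 − 0.38 = 0.62.
gY = gA + 0.62×(-1.5) + 0.38×g.
0.38×g = 4.8 − 1.4 + 0.93 = 4.33.
g = 4.33 / 0.38 = 11.39474%.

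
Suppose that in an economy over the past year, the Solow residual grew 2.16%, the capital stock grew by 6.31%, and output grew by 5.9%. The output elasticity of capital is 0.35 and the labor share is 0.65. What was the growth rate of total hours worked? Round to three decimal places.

Labor's share = 1 − 0.35 = 0.65.
gY = gA + 0.35×6.31 + 0.65×g.
0.65×g = 5.9 − 2.16 − 2.2085 = 1.5315.
g = 1.5315 / 0.65 = 2.35615%.

Total hours worked grew 2.356%.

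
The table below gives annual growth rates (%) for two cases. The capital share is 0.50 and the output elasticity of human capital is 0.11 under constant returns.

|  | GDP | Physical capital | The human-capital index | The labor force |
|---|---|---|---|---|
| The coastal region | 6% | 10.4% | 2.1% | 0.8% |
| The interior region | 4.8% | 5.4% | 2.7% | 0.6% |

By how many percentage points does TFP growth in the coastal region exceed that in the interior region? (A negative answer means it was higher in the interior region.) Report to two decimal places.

Labor's share = 1 − 0.5 − 0.11 = 0.39.
The coastal region: TFP = 6 − 5.2 − 0.231 − 0.312 = 0.257%.
The interior region: TFP = 4.8 − 2.7 − 0.297 − 0.234 = 1.569%.
Difference = 0.257 − (1.569) = -1.312 pp.

-1.31 percentage points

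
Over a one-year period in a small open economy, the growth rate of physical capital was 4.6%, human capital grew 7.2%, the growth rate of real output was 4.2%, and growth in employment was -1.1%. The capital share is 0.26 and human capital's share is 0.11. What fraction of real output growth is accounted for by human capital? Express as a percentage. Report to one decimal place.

Human capital accounted for 18.9% of growth.

Human capital contributed 0.11 × 7.2 = 0.792 pp.
Share of growth = 0.792 / 4.2 × 100 = 18.857%.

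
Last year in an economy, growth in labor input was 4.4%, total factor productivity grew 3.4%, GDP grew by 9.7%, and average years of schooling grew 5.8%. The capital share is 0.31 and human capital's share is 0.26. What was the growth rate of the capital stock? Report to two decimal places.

9.35%

Labor's share = 1 − 0.31 − 0.26 = 0.43.
gY = gA + 0.26×5.8 + 0.43×4.4 + 0.31×g.
0.31×g = 9.7 − 3.4 − 3.4 = 2.9.
g = 2.9 / 0.31 = 9.3548%.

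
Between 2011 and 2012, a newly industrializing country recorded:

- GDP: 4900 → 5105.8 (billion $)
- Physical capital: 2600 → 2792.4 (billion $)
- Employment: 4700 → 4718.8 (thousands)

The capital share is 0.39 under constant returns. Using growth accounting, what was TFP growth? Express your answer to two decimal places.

TFP grew 1.07%.

GDP growth = (5105.8 − 4900) / 4900 = 4.2%.
Physical capital growth = (2792.4 − 2600) / 2600 = 7.4%.
Employment growth = (4718.8 − 4700) / 4700 = 0.4%.
Labor's share = 1 − 0.39 = 0.61.
Physical capital: 0.39 × 7.4 = 2.886 pp.
Employment: 0.61 × 0.4 = 0.244 pp.
TFP growth = 4.2 − 3.13 = 1.07%.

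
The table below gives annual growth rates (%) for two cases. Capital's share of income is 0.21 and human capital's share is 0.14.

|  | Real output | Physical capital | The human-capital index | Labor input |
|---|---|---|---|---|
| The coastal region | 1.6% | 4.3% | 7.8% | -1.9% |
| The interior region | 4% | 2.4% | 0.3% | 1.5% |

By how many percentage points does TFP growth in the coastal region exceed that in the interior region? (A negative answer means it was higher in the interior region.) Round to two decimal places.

-1.64 percentage points

Labor's share = 1 − 0.21 − 0.14 = 0.65.
The coastal region: TFP = 1.6 − 0.903 − 1.092 + 1.235 = 0.84%.
The interior region: TFP = 4 − 0.504 − 0.042 − 0.975 = 2.479%.
Difference = 0.84 − (2.479) = -1.639 pp.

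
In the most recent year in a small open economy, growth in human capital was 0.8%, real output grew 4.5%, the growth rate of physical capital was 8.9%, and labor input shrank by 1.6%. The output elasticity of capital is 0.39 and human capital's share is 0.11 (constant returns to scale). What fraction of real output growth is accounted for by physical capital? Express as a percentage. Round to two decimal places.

Physical capital contributed 0.39 × 8.9 = 3.471 pp.
Share of growth = 3.471 / 4.5 × 100 = 77.1333%.

77.13%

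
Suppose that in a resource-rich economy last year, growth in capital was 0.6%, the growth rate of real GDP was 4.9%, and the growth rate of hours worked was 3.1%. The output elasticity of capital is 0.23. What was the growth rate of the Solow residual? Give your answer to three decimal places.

Labor's share = 1 − 0.23 = 0.77.
Capital: 0.23 × 0.6 = 0.138 pp.
Hours worked: 0.77 × 3.1 = 2.387 pp.
TFP growth = 4.9 − 2.525 = 2.375%.

The Solow residual grew 2.375%.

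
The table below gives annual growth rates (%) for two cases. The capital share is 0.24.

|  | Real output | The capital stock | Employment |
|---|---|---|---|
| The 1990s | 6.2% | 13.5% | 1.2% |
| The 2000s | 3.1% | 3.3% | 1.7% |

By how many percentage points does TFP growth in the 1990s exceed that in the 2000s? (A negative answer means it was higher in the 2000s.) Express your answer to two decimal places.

Labor's share = 1 − 0.24 = 0.76.
The 1990s: TFP = 6.2 − 3.24 − 0.912 = 2.048%.
The 2000s: TFP = 3.1 − 0.792 − 1.292 = 1.016%.
Difference = 2.048 − (1.016) = 1.032 pp.

1.03 percentage points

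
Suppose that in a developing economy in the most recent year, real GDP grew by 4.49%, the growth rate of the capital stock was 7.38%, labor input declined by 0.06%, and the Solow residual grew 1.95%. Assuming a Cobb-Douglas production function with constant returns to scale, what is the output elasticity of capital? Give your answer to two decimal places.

0.35

gY = gA + α·gK + (1−α)·gL, so gY − gA − gL = α(gK − gL).
4.49 − 1.95 + 0.06 = α × (7.38 − (-0.06)).
2.6 = 7.44 α, so α = 0.3495.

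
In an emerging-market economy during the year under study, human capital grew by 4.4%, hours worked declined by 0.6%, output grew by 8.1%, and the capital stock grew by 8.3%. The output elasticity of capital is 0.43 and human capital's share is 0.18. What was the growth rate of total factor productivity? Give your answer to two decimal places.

3.97%

Labor's share = 1 − 0.43 − 0.18 = 0.39.
The capital stock: 0.43 × 8.3 = 3.569 pp.
Human capital: 0.18 × 4.4 = 0.792 pp.
Hours worked: 0.39 × (-0.6) = -0.234 pp.
TFP growth = 8.1 − 4.127 = 3.973%.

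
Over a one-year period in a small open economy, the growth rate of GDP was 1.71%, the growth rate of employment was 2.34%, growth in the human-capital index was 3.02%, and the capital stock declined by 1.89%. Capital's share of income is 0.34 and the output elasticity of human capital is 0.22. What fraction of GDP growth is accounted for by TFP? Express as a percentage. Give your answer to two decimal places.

TFP accounted for 38.51% of growth.

Labor's share = 1 − 0.34 − 0.22 = 0.44.
The capital stock: 0.34 × (-1.89) = -0.6426 pp.
The human-capital index: 0.22 × 3.02 = 0.6644 pp.
Employment: 0.44 × 2.34 = 1.0296 pp.
TFP growth = 1.71 − 1.0514 = 0.6586%.
TFP share of growth = 0.6586 / 1.71 × 100 = 38.5146%.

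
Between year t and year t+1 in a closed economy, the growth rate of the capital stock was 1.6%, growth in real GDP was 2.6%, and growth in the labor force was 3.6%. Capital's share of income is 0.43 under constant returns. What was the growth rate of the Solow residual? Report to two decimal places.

Labor's share = 1 − 0.43 = 0.57.
The capital stock: 0.43 × 1.6 = 0.688 pp.
The labor force: 0.57 × 3.6 = 2.052 pp.
TFP growth = 2.6 − 2.74 = -0.14%.

-0.14%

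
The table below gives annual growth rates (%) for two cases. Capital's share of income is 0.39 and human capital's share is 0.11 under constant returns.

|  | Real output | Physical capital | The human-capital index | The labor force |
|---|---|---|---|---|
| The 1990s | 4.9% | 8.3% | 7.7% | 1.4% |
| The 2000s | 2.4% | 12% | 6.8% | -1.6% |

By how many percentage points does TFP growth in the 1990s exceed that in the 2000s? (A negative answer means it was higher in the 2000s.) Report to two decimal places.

2.34 percentage points

Labor's share = 1 − 0.39 − 0.11 = 0.5.
The 1990s: TFP = 4.9 − 3.237 − 0.847 − 0.7 = 0.116%.
The 2000s: TFP = 2.4 − 4.68 − 0.748 + 0.8 = -2.228%.
Difference = 0.116 − (-2.228) = 2.344 pp.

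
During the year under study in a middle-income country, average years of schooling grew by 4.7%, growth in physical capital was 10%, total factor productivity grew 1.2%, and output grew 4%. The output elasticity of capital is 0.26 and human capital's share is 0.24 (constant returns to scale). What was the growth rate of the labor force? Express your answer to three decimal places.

Labor's share = 1 − 0.26 − 0.24 = 0.5.
gY = gA + 0.26×10 + 0.24×4.7 + 0.5×g.
0.5×g = 4 − 1.2 − 3.728 = -0.928.
g = -0.928 / 0.5 = -1.856%.

-1.856%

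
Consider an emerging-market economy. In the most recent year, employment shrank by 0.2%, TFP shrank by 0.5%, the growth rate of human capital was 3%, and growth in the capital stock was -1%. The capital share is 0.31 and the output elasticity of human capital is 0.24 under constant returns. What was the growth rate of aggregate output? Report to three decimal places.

Labor's share = 1 − 0.31 − 0.24 = 0.45.
The capital stock: 0.31 × (-1) = -0.31 pp.
Human capital: 0.24 × 3 = 0.72 pp.
Employment: 0.45 × (-0.2) = -0.09 pp.
Output growth = -0.5 + 0.32 = -0.18%.

-0.180%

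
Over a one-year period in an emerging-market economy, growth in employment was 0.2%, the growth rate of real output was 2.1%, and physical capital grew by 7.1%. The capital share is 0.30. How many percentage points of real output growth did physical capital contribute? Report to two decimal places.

2.13

Contribution = share × growth = 0.3 × 7.1 = 2.13 pp.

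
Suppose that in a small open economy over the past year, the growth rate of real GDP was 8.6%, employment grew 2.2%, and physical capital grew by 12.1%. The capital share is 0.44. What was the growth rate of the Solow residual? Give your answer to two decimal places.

Labor's share = 1 − 0.44 = 0.56.
Physical capital: 0.44 × 12.1 = 5.324 pp.
Employment: 0.56 × 2.2 = 1.232 pp.
TFP growth = 8.6 − 6.556 = 2.044%.

2.04%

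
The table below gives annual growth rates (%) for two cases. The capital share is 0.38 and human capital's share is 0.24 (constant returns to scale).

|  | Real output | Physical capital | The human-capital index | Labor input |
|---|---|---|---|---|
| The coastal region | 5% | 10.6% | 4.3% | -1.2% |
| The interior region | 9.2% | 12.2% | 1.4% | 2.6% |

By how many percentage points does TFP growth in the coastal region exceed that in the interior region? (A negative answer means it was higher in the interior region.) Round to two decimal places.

-2.84 percentage points

Labor's share = 1 − 0.38 − 0.24 = 0.38.
The coastal region: TFP = 5 − 4.028 − 1.032 + 0.456 = 0.396%.
The interior region: TFP = 9.2 − 4.636 − 0.336 − 0.988 = 3.24%.
Difference = 0.396 − (3.24) = -2.844 pp.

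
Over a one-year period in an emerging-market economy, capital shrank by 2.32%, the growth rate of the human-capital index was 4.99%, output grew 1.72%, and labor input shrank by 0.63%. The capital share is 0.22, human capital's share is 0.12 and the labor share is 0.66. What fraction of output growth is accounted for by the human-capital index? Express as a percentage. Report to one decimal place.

The human-capital index contributed 0.12 × 4.99 = 0.5988 pp.
Share of growth = 0.5988 / 1.72 × 100 = 34.814%.

34.8%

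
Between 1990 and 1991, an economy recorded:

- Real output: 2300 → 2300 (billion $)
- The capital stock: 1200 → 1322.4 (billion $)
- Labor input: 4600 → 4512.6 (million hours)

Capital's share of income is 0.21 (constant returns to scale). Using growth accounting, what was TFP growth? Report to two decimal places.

-0.64%

Real output growth = (2300 − 2300) / 2300 = 0%.
The capital stock growth = (1322.4 − 1200) / 1200 = 10.2%.
Labor input growth = (4512.6 − 4600) / 4600 = -1.9%.
Labor's share = 1 − 0.21 = 0.79.
The capital stock: 0.21 × 10.2 = 2.142 pp.
Labor input: 0.79 × (-1.9) = -1.501 pp.
TFP growth = 0 − 0.641 = -0.641%.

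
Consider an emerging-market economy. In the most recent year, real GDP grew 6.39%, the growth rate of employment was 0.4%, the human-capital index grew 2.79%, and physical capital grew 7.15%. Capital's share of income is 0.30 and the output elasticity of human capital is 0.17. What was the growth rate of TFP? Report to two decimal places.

TFP grew 3.56%.

Labor's share = 1 − 0.3 − 0.17 = 0.53.
Physical capital: 0.3 × 7.15 = 2.145 pp.
The human-capital index: 0.17 × 2.79 = 0.4743 pp.
Employment: 0.53 × 0.4 = 0.212 pp.
TFP growth = 6.39 − 2.8313 = 3.5587%.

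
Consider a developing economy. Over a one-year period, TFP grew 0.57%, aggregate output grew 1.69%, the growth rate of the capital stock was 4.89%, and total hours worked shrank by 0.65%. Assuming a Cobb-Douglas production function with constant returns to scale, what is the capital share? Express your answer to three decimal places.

gY = gA + α·gK + (1−α)·gL, so gY − gA − gL = α(gK − gL).
1.69 − 0.57 + 0.65 = α × (4.89 − (-0.65)).
1.77 = 5.54 α, so α = 0.31949.

α = 0.319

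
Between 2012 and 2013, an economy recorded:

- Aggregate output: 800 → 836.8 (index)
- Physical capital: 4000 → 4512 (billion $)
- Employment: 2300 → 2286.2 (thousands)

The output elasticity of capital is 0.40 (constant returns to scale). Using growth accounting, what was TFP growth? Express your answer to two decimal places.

Aggregate output growth = (836.8 − 800) / 800 = 4.6%.
Physical capital growth = (4512 − 4000) / 4000 = 12.8%.
Employment growth = (2286.2 − 2300) / 2300 = -0.6%.
Labor's share = 1 − 0.4 = 0.6.
Physical capital: 0.4 × 12.8 = 5.12 pp.
Employment: 0.6 × (-0.6) = -0.36 pp.
TFP growth = 4.6 − 4.76 = -0.16%.

-0.16%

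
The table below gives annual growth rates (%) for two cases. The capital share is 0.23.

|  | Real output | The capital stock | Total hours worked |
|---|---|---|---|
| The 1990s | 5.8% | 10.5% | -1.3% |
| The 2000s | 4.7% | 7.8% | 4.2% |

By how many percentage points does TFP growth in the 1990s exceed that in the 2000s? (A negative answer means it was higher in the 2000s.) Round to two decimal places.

Labor's share = 1 − 0.23 = 0.77.
The 1990s: TFP = 5.8 − 2.415 + 1.001 = 4.386%.
The 2000s: TFP = 4.7 − 1.794 − 3.234 = -0.328%.
Difference = 4.386 − (-0.328) = 4.714 pp.

4.71 percentage points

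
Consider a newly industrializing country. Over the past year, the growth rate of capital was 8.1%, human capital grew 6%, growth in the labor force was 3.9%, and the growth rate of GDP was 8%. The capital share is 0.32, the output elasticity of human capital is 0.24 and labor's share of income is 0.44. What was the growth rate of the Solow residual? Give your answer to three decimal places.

Labor's share = 1 − 0.32 − 0.24 = 0.44.
Capital: 0.32 × 8.1 = 2.592 pp.
Human capital: 0.24 × 6 = 1.44 pp.
The labor force: 0.44 × 3.9 = 1.716 pp.
TFP growth = 8 − 5.748 = 2.252%.

The Solow residual grew 2.252%.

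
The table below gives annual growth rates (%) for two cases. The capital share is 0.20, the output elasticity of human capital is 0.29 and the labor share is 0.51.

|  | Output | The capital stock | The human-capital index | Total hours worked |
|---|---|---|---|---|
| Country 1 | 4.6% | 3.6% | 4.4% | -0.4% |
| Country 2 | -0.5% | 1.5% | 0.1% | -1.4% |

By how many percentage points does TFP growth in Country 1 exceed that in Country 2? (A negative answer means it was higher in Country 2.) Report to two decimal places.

2.92 percentage points

Labor's share = 1 − 0.2 − 0.29 = 0.51.
Country 1: TFP = 4.6 − 0.72 − 1.276 + 0.204 = 2.808%.
Country 2: TFP = -0.5 − 0.3 − 0.029 + 0.714 = -0.115%.
Difference = 2.808 − (-0.115) = 2.923 pp.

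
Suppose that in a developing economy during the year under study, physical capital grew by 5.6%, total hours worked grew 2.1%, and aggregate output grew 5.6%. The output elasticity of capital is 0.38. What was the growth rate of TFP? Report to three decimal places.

Labor's share = 1 − 0.38 = 0.62.
Physical capital: 0.38 × 5.6 = 2.128 pp.
Total hours worked: 0.62 × 2.1 = 1.302 pp.
TFP growth = 5.6 − 3.43 = 2.17%.

TFP growth was 2.170%.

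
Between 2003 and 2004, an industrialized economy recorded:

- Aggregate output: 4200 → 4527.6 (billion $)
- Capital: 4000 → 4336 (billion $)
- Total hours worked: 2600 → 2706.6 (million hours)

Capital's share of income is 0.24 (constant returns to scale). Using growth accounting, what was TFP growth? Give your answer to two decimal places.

Aggregate output growth = (4527.6 − 4200) / 4200 = 7.8%.
Capital growth = (4336 − 4000) / 4000 = 8.4%.
Total hours worked growth = (2706.6 − 2600) / 2600 = 4.1%.
Labor's share = 1 − 0.24 = 0.76.
Capital: 0.24 × 8.4 = 2.016 pp.
Total hours worked: 0.76 × 4.1 = 3.116 pp.
TFP growth = 7.8 − 5.132 = 2.668%.

TFP growth was 2.67%.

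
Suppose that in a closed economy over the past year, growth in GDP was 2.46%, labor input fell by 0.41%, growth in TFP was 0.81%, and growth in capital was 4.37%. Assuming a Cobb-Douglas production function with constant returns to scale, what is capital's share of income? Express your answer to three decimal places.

gY = gA + α·gK + (1−α)·gL, so gY − gA − gL = α(gK − gL).
2.46 − 0.81 + 0.41 = α × (4.37 − (-0.41)).
2.06 = 4.78 α, so α = 0.43096.

0.431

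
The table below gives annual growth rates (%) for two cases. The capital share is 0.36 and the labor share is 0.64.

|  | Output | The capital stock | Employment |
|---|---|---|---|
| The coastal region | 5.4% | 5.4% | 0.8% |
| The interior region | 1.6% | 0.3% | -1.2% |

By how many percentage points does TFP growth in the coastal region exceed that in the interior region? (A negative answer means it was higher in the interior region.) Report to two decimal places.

0.68 percentage points

Labor's share = 1 − 0.36 = 0.64.
The coastal region: TFP = 5.4 − 1.944 − 0.512 = 2.944%.
The interior region: TFP = 1.6 − 0.108 + 0.768 = 2.26%.
Difference = 2.944 − (2.26) = 0.684 pp.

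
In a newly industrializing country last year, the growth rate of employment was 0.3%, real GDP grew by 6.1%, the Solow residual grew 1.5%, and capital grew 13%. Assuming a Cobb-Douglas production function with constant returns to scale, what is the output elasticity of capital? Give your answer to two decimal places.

gY = gA + α·gK + (1−α)·gL, so gY − gA − gL = α(gK − gL).
6.1 − 1.5 − 0.3 = α × (13 − 0.3).
4.3 = 12.7 α, so α = 0.3386.

The output elasticity of capital is 0.34.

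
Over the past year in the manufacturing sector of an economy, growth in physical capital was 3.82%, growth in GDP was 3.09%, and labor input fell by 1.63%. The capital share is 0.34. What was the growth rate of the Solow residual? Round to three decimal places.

Labor's share = 1 − 0.34 = 0.66.
Physical capital: 0.34 × 3.82 = 1.2988 pp.
Labor input: 0.66 × (-1.63) = -1.0758 pp.
TFP growth = 3.09 − 0.223 = 2.867%.

2.867%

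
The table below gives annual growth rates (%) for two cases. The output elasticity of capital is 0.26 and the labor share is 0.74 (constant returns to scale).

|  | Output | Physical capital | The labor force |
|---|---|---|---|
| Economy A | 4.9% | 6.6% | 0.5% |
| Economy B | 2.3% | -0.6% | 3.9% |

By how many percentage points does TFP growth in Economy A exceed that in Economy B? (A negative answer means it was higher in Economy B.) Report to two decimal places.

3.24 percentage points

Labor's share = 1 − 0.26 = 0.74.
Economy A: TFP = 4.9 − 1.716 − 0.37 = 2.814%.
Economy B: TFP = 2.3 + 0.156 − 2.886 = -0.43%.
Difference = 2.814 − (-0.43) = 3.244 pp.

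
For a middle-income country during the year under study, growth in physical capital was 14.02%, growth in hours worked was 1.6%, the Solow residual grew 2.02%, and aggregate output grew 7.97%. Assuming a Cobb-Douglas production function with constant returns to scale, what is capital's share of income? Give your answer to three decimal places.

gY = gA + α·gK + (1−α)·gL, so gY − gA − gL = α(gK − gL).
7.97 − 2.02 − 1.6 = α × (14.02 − 1.6).
4.35 = 12.42 α, so α = 0.35024.

Capital's share of income is 0.350.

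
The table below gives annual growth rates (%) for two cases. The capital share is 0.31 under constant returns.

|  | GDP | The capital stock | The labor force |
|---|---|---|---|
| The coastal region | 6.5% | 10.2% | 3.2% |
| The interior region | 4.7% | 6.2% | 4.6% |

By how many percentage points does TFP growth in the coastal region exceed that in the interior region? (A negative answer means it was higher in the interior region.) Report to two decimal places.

Labor's share = 1 − 0.31 = 0.69.
The coastal region: TFP = 6.5 − 3.162 − 2.208 = 1.13%.
The interior region: TFP = 4.7 − 1.922 − 3.174 = -0.396%.
Difference = 1.13 − (-0.396) = 1.526 pp.

1.53 percentage points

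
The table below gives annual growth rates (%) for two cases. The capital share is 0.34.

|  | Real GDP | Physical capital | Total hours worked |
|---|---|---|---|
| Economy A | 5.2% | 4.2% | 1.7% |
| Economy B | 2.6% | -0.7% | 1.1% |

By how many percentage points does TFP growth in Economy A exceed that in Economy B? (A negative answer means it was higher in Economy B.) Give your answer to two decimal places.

0.54 percentage points

Labor's share = 1 − 0.34 = 0.66.
Economy A: TFP = 5.2 − 1.428 − 1.122 = 2.65%.
Economy B: TFP = 2.6 + 0.238 − 0.726 = 2.112%.
Difference = 2.65 − (2.112) = 0.538 pp.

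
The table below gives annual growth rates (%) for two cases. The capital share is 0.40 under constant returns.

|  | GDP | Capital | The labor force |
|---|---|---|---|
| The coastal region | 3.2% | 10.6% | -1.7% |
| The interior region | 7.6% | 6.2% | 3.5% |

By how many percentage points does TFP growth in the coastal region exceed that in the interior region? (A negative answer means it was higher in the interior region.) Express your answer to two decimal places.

Labor's share = 1 − 0.4 = 0.6.
The coastal region: TFP = 3.2 − 4.24 + 1.02 = -0.02%.
The interior region: TFP = 7.6 − 2.48 − 2.1 = 3.02%.
Difference = -0.02 − (3.02) = -3.04 pp.

-3.04 percentage points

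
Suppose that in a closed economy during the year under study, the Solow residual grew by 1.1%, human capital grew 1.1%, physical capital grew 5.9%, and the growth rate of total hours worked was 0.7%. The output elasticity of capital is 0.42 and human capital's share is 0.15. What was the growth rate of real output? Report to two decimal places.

Labor's share = 1 − 0.42 − 0.15 = 0.43.
Physical capital: 0.42 × 5.9 = 2.478 pp.
Human capital: 0.15 × 1.1 = 0.165 pp.
Total hours worked: 0.43 × 0.7 = 0.301 pp.
Output growth = 1.1 + 2.944 = 4.044%.

4.04%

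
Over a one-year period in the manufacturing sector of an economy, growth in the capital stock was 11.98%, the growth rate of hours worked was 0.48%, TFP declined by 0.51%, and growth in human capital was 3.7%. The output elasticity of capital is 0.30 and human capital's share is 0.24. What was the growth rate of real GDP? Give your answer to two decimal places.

Labor's share = 1 − 0.3 − 0.24 = 0.46.
The capital stock: 0.3 × 11.98 = 3.594 pp.
Human capital: 0.24 × 3.7 = 0.888 pp.
Hours worked: 0.46 × 0.48 = 0.2208 pp.
Output growth = -0.51 + 4.7028 = 4.1928%.

4.19%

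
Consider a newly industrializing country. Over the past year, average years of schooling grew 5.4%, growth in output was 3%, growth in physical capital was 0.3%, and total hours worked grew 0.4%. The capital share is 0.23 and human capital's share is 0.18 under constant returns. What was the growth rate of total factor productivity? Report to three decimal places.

Labor's share = 1 − 0.23 − 0.18 = 0.59.
Physical capital: 0.23 × 0.3 = 0.069 pp.
Average years of schooling: 0.18 × 5.4 = 0.972 pp.
Total hours worked: 0.59 × 0.4 = 0.236 pp.
TFP growth = 3 − 1.277 = 1.723%.

1.723%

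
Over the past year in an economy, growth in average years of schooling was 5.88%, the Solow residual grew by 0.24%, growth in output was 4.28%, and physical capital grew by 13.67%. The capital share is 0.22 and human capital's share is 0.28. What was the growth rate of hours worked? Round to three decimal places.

-1.228%

Labor's share = 1 − 0.22 − 0.28 = 0.5.
gY = gA + 0.22×13.67 + 0.28×5.88 + 0.5×g.
0.5×g = 4.28 − 0.24 − 4.6538 = -0.6138.
g = -0.6138 / 0.5 = -1.2276%.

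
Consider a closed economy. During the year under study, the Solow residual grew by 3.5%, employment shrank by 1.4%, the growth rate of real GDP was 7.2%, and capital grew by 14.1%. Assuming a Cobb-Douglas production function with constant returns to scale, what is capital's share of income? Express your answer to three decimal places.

gY = gA + α·gK + (1−α)·gL, so gY − gA − gL = α(gK − gL).
7.2 − 3.5 + 1.4 = α × (14.1 − (-1.4)).
5.1 = 15.5 α, so α = 0.32903.

Capital's share of income is 0.329.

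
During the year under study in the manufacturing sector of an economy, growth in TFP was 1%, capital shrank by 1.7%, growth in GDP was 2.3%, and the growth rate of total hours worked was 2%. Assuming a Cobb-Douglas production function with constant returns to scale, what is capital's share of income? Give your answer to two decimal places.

Capital's share of income is 0.19.

gY = gA + α·gK + (1−α)·gL, so gY − gA − gL = α(gK − gL).
2.3 − 1 − 2 = α × (-1.7 − 2).
-0.7 = -3.7 α, so α = 0.1892.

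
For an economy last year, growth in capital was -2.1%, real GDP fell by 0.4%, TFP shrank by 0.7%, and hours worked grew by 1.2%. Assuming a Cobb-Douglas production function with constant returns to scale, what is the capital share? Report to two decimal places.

α = 0.27

gY = gA + α·gK + (1−α)·gL, so gY − gA − gL = α(gK − gL).
-0.4 + 0.7 − 1.2 = α × (-2.1 − 1.2).
-0.9 = -3.3 α, so α = 0.2727.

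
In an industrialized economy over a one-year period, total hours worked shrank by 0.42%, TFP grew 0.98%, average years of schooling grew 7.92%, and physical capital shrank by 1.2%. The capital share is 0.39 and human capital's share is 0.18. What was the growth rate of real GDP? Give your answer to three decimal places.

Labor's share = 1 − 0.39 − 0.18 = 0.43.
Physical capital: 0.39 × (-1.2) = -0.468 pp.
Average years of schooling: 0.18 × 7.92 = 1.4256 pp.
Total hours worked: 0.43 × (-0.42) = -0.1806 pp.
Output growth = 0.98 + 0.777 = 1.757%.

Real GDP grew 1.757%.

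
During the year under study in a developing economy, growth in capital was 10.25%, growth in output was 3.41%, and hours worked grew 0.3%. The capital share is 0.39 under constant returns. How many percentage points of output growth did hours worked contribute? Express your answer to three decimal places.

Labor's share = 1 − 0.39 = 0.61.
Contribution = share × growth = 0.61 × 0.3 = 0.183 pp.

0.183 percentage points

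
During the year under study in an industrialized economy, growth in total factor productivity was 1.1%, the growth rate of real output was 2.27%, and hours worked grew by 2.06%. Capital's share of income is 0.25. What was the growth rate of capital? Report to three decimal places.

-1.500%

Labor's share = 1 − 0.25 = 0.75.
gY = gA + 0.75×2.06 + 0.25×g.
0.25×g = 2.27 − 1.1 − 1.545 = -0.375.
g = -0.375 / 0.25 = -1.5%.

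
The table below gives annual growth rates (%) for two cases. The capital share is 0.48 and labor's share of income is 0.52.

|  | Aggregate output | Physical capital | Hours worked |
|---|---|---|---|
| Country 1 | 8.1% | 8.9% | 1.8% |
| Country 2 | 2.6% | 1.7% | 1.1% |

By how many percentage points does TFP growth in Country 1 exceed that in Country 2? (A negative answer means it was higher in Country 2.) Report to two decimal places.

Labor's share = 1 − 0.48 = 0.52.
Country 1: TFP = 8.1 − 4.272 − 0.936 = 2.892%.
Country 2: TFP = 2.6 − 0.816 − 0.572 = 1.212%.
Difference = 2.892 − (1.212) = 1.68 pp.

1.68 percentage points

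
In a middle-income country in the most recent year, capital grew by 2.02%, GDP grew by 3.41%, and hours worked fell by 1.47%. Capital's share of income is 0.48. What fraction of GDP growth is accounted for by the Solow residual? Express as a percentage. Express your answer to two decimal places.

Labor's share = 1 − 0.48 = 0.52.
Capital: 0.48 × 2.02 = 0.9696 pp.
Hours worked: 0.52 × (-1.47) = -0.7644 pp.
TFP growth = 3.41 − 0.2052 = 3.2048%.
TFP share of growth = 3.2048 / 3.41 × 100 = 93.9824%.

93.98%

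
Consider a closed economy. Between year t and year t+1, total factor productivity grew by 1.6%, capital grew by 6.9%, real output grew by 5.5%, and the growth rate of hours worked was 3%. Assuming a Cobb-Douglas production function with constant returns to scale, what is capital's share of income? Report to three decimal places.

Capital's share of income is 0.231.

gY = gA + α·gK + (1−α)·gL, so gY − gA − gL = α(gK − gL).
5.5 − 1.6 − 3 = α × (6.9 − 3).
0.9 = 3.9 α, so α = 0.23077.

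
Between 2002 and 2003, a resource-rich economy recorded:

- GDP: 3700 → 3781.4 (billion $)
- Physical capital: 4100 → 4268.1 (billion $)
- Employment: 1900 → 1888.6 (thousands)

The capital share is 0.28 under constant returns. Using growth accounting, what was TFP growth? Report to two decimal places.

GDP growth = (3781.4 − 3700) / 3700 = 2.2%.
Physical capital growth = (4268.1 − 4100) / 4100 = 4.1%.
Employment growth = (1888.6 − 1900) / 1900 = -0.6%.
Labor's share = 1 − 0.28 = 0.72.
Physical capital: 0.28 × 4.1 = 1.148 pp.
Employment: 0.72 × (-0.6) = -0.432 pp.
TFP growth = 2.2 − 0.716 = 1.484%.

TFP growth was 1.48%.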